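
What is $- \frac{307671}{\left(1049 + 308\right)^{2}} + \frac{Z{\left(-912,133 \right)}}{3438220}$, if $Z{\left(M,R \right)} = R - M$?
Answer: $- \frac{9181880621}{55054841572} \approx -0.16678$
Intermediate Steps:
$- \frac{307671}{\left(1049 + 308\right)^{2}} + \frac{Z{\left(-912,133 \right)}}{3438220} = - \frac{307671}{\left(1049 + 308\right)^{2}} + \frac{133 - -912}{3438220} = - \frac{307671}{1357^{2}} + \left(133 + 912\right) \frac{1}{3438220} = - \frac{307671}{1841449} + 1045 \cdot \frac{1}{3438220} = \left(-307671\right) \frac{1}{1841449} + \frac{209}{687644} = - \frac{13377}{80063} + \frac{209}{687644} = - \frac{9181880621}{55054841572}$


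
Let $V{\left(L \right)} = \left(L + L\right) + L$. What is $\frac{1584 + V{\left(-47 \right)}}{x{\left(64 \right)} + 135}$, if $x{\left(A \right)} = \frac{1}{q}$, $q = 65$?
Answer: $\frac{93795}{8776} \approx 10.688$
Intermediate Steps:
$x{\left(A \right)} = \frac{1}{65}$
$V{\left(L \right)} = 3 L$ ($V{\left(L \right)} = 2 L + L = 3 L$)
$\frac{1584 + V{\left(-47 \right)}}{x{\left(64 \right)} + 135} = \frac{1584 + 3 \left(-47\right)}{\frac{1}{65} + 135} = \frac{1584 - 141}{\frac{8776}{65}} = 1443 \cdot \frac{65}{8776} = \frac{93795}{8776}$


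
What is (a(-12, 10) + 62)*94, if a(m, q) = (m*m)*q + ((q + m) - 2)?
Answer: 140812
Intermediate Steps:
a(m, q) = -2 + m + q + q*m² (a(m, q) = m²*q + ((m + q) - 2) = q*m² + (-2 + m + q) = -2 + m + q + q*m²)
(a(-12, 10) + 62)*94 = ((-2 - 12 + 10 + 10*(-12)²) + 62)*94 = ((-2 - 12 + 10 + 10*144) + 62)*94 = ((-2 - 12 + 10 + 1440) + 62)*94 = (1436 + 62)*94 = 1498*94 = 140812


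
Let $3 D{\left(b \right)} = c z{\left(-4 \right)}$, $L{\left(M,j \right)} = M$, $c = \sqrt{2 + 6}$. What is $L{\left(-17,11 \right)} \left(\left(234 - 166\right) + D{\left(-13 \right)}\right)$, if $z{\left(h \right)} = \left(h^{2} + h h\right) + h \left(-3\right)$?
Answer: $-1156 - \frac{1496 \sqrt{2}}{3} \approx -1861.2$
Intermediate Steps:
$z{\left(h \right)} = - 3 h + 2 h^{2}$ ($z{\left(h \right)} = \left(h^{2} + h^{2}\right) - 3 h = 2 h^{2} - 3 h = - 3 h + 2 h^{2}$)
$c = 2 \sqrt{2}$ ($c = \sqrt{8} = 2 \sqrt{2} \approx 2.8284$)
$D{\left(b \right)} = \frac{88 \sqrt{2}}{3}$ ($D{\left(b \right)} = \frac{2 \sqrt{2} \left(- 4 \left(-3 + 2 \left(-4\right)\right)\right)}{3} = \frac{2 \sqrt{2} \left(- 4 \left(-3 - 8\right)\right)}{3} = \frac{2 \sqrt{2} \left(\left(-4\right) \left(-11\right)\right)}{3} = \frac{2 \sqrt{2} \cdot 44}{3} = \frac{88 \sqrt{2}}{3}$)
$L{\left(-17,11 \right)} \left(\left(234 - 166\right) + D{\left(-13 \right)}\right) = - 17 \left(\left(234 - 166\right) + \frac{88 \sqrt{2}}{3}\right) = - 17 \left(68 + \frac{88 \sqrt{2}}{3}\right) = -1156 - \frac{1496 \sqrt{2}}{3}$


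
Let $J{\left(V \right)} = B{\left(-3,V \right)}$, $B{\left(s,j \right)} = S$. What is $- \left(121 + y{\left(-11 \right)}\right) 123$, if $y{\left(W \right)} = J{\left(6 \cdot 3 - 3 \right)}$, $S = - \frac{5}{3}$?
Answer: $-14678$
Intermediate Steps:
$S = - \frac{5}{3}$ ($S = \left(-5\right) \frac{1}{3} = - \frac{5}{3} \approx -1.6667$)
$B{\left(s,j \right)} = - \frac{5}{3}$
$J{\left(V \right)} = - \frac{5}{3}$
$y{\left(W \right)} = - \frac{5}{3}$
$- \left(121 + y{\left(-11 \right)}\right) 123 = - \left(121 - \frac{5}{3}\right) 123 = - \frac{358 \cdot 123}{3} = \left(-1\right) 14678 = -14678$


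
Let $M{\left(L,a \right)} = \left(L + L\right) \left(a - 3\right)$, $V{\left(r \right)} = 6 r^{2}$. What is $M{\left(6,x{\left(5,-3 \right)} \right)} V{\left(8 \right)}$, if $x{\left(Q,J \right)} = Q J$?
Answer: $-82944$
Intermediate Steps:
$x{\left(Q,J \right)} = J Q$
$M{\left(L,a \right)} = 2 L \left(-3 + a\right)$
$M{\left(6,x{\left(5,-3 \right)} \right)} V{\left(8 \right)} = 2 \cdot 6 \left(-3 - 15\right) 6 \cdot 8^{2} = 2 \cdot 6 \left(-3 - 15\right) 6 \cdot 64 = 2 \cdot 6 \left(-18\right) 384 = \left(-216\right) 384 = -82944$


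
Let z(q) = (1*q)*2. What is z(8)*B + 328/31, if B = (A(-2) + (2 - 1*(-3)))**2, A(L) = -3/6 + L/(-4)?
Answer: 12728/31 ≈ 410.58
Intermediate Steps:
A(L) = -1/2 - L/4 (A(L) = -3*1/6 + L*(-1/4) = -1/2 - L/4)
B = 25 (B = ((-1/2 - 1/4*(-2)) + (2 - 1*(-3)))**2 = ((-1/2 + 1/2) + (2 + 3))**2 = (0 + 5)**2 = 5**2 = 25)
z(q) = 2*q (z(q) = q*2 = 2*q)
z(8)*B + 328/31 = (2*8)*25 + 328/31 = 16*25 + 328*(1/31) = 400 + 328/31 = 12728/31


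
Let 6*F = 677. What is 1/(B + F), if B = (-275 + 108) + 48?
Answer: -6/37 ≈ -0.16216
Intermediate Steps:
F = 677/6 (F = (⅙)*677 = 677/6 ≈ 112.83)
B = -119 (B = -167 + 48 = -119)
1/(B + F) = 1/(-119 + 677/6) = 1/(-37/6) = -6/37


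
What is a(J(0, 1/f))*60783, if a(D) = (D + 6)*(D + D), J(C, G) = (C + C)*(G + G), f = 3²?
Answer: 0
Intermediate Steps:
f = 9
J(C, G) = 4*C*G (J(C, G) = (2*C)*(2*G) = 4*C*G)
a(D) = 2*D*(6 + D) (a(D) = (6 + D)*(2*D) = 2*D*(6 + D))
a(J(0, 1/f))*60783 = (2*(4*0/9)*(6 + 4*0/9))*60783 = (2*(4*0*(⅑))*(6 + 4*0*(⅑)))*60783 = (2*0*(6 + 0))*60783 = (2*0*6)*60783 = 0*60783 = 0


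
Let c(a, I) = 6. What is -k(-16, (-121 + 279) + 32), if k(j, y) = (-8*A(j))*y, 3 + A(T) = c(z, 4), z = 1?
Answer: 4560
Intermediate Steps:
A(T) = 3 (A(T) = -3 + 6 = 3)
k(j, y) = -24*y (k(j, y) = (-8*3)*y = -24*y)
-k(-16, (-121 + 279) + 32) = -(-24)*((-121 + 279) + 32) = -(-24)*(158 + 32) = -(-24)*190 = -1*(-4560) = 4560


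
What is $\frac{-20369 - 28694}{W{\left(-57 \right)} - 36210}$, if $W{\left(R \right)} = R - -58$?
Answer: $\frac{49063}{36209} \approx 1.355$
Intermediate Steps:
$W{\left(R \right)} = 58 + R$ ($W{\left(R \right)} = R + 58 = 58 + R$)
$\frac{-20369 - 28694}{W{\left(-57 \right)} - 36210} = \frac{-20369 - 28694}{\left(58 - 57\right) - 36210} = - \frac{49063}{1 - 36210} = - \frac{49063}{-36209} = \left(-49063\right) \left(- \frac{1}{36209}\right) = \frac{49063}{36209}$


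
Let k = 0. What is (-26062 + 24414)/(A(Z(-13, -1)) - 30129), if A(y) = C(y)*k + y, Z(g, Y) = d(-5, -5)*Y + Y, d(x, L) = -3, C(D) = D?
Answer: 1648/30127 ≈ 0.054702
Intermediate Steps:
Z(g, Y) = -2*Y (Z(g, Y) = -3*Y + Y = -2*Y)
A(y) = y (A(y) = y*0 + y = 0 + y = y)
(-26062 + 24414)/(A(Z(-13, -1)) - 30129) = (-26062 + 24414)/(-2*(-1) - 30129) = -1648/(2 - 30129) = -1648/(-30127) = -1648*(-1/30127) = 1648/30127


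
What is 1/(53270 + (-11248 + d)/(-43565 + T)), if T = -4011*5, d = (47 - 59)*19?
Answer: 15905/847262219 ≈ 1.8772e-5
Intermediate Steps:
d = -228 (d = -12*19 = -228)
T = -20055
1/(53270 + (-11248 + d)/(-43565 + T)) = 1/(53270 + (-11248 - 228)/(-43565 - 20055)) = 1/(53270 - 11476/(-63620)) = 1/(53270 - 11476*(-1/63620)) = 1/(53270 + 2869/15905) = 1/(847262219/15905) = 15905/847262219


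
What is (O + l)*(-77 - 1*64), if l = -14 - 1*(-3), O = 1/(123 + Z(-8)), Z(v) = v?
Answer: 178224/115 ≈ 1549.8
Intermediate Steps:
O = 1/115 (O = 1/(123 - 8) = 1/115 ≈ 0.0086956)
l = -11 (l = -14 + 3 = -11)
(O + l)*(-77 - 1*64) = (1/115 - 11)*(-77 - 1*64) = -1264*(-77 - 64)/115 = -1264/115*(-141) = 178224/115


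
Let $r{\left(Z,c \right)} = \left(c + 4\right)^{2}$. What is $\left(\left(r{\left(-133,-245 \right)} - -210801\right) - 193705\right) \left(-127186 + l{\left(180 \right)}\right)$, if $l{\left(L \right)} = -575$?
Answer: $-9604688697$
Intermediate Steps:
$r{\left(Z,c \right)} = \left(4 + c\right)^{2}$
$\left(\left(r{\left(-133,-245 \right)} - -210801\right) - 193705\right) \left(-127186 + l{\left(180 \right)}\right) = \left(\left(\left(4 - 245\right)^{2} - -210801\right) - 193705\right) \left(-127186 - 575\right) = \left(\left(\left(-241\right)^{2} + 210801\right) - 193705\right) \left(-127761\right) = \left(\left(58081 + 210801\right) - 193705\right) \left(-127761\right) = \left(268882 - 193705\right) \left(-127761\right) = 75177 \left(-127761\right) = -9604688697$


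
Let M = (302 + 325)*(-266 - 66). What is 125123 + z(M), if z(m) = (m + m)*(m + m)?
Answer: 173329128707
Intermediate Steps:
M = -208164 (M = 627*(-332) = -208164)
z(m) = 4*m² (z(m) = (2*m)*(2*m) = 4*m²)
125123 + z(M) = 125123 + 4*(-208164)² = 125123 + 4*43332250896 = 125123 + 173329003584 = 173329128707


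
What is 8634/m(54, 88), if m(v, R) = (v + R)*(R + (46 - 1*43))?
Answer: 4317/6461 ≈ 0.66816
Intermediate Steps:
m(v, R) = (3 + R)*(R + v) (m(v, R) = (R + v)*(R + (46 - 43)) = (R + v)*(R + 3) = (R + v)*(3 + R) = (3 + R)*(R + v))
8634/m(54, 88) = 8634/(88² + 3*88 + 3*54 + 88*54) = 8634/(7744 + 264 + 162 + 4752) = 8634/12922 = 8634*(1/12922) = 4317/6461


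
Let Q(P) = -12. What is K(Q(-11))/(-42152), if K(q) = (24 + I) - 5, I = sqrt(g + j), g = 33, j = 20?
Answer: -19/42152 - sqrt(53)/42152 ≈ -0.00062346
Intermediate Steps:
I = sqrt(53) (I = sqrt(33 + 20) = sqrt(53) ≈ 7.2801)
K(q) = 19 + sqrt(53) (K(q) = (24 + sqrt(53)) - 5 = 19 + sqrt(53))
K(Q(-11))/(-42152) = (19 + sqrt(53))/(-42152) = (19 + sqrt(53))*(-1/42152) = -19/42152 - sqrt(53)/42152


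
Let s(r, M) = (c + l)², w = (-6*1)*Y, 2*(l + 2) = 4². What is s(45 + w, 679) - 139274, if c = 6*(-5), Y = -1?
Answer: -138698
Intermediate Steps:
c = -30
l = 6 (l = -2 + (½)*4² = -2 + (½)*16 = -2 + 8 = 6)
w = 6 (w = -6*1*(-1) = -6*(-1) = 6)
s(r, M) = 576 (s(r, M) = (-30 + 6)² = (-24)² = 576)
s(45 + w, 679) - 139274 = 576 - 139274 = -138698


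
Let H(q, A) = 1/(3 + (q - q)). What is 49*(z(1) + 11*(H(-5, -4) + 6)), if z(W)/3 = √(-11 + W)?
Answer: 10241/3 + 147*I*√10 ≈ 3413.7 + 464.85*I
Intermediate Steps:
H(q, A) = ⅓ (H(q, A) = 1/(3 + 0) = 1/3 = ⅓)
z(W) = 3*√(-11 + W)
49*(z(1) + 11*(H(-5, -4) + 6)) = 49*(3*√(-11 + 1) + 11*(⅓ + 6)) = 49*(3*√(-10) + 11*(19/3)) = 49*(3*(I*√10) + 209/3) = 49*(3*I*√10 + 209/3) = 49*(209/3 + 3*I*√10) = 10241/3 + 147*I*√10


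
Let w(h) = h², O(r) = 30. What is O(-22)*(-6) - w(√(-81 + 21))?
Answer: -120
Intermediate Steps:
O(-22)*(-6) - w(√(-81 + 21)) = 30*(-6) - (√(-81 + 21))² = -180 - (√(-60))² = -180 - (2*I*√15)² = -180 - 1*(-60) = -180 + 60 = -120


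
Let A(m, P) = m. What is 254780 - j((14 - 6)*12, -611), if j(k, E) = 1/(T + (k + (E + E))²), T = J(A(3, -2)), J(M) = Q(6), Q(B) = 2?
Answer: 323029956839/1267878 ≈ 2.5478e+5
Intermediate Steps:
J(M) = 2
T = 2
j(k, E) = 1/(2 + (k + 2*E)²) (j(k, E) = 1/(2 + (k + (E + E))²) = 1/(2 + (k + 2*E)²))
254780 - j((14 - 6)*12, -611) = 254780 - 1/(2 + ((14 - 6)*12 + 2*(-611))²) = 254780 - 1/(2 + (8*12 - 1222)²) = 254780 - 1/(2 + (96 - 1222)²) = 254780 - 1/(2 + (-1126)²) = 254780 - 1/(2 + 1267876) = 254780 - 1/1267878 = 323029956839/1267878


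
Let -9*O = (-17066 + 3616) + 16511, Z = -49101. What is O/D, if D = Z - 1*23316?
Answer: 3061/651753 ≈ 0.0046966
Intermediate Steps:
O = -3061/9 (O = -((-17066 + 3616) + 16511)/9 = -(-13450 + 16511)/9 = -⅑*3061 = -3061/9 ≈ -340.11)
D = -72417 (D = -49101 - 1*23316 = -49101 - 23316 = -72417)
O/D = -3061/9/(-72417) = -3061/9*(-1/72417) = 3061/651753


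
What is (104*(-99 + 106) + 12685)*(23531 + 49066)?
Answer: 973743561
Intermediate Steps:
(104*(-99 + 106) + 12685)*(23531 + 49066) = (104*7 + 12685)*72597 = (728 + 12685)*72597 = 13413*72597 = 973743561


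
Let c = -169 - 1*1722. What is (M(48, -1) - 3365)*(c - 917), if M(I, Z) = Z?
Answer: 9451728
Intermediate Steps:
c = -1891 (c = -169 - 1722 = -1891)
(M(48, -1) - 3365)*(c - 917) = (-1 - 3365)*(-1891 - 917) = -3366*(-2808) = 9451728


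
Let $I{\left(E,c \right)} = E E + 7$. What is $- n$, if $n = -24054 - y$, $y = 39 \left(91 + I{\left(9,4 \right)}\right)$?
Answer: $31035$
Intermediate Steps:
$I{\left(E,c \right)} = 7 + E^{2}$ ($I{\left(E,c \right)} = E^{2} + 7 = 7 + E^{2}$)
$y = 6981$ ($y = 39 \left(91 + \left(7 + 9^{2}\right)\right) = 39 \left(91 + \left(7 + 81\right)\right) = 39 \left(91 + 88\right) = 39 \cdot 179 = 6981$)
$n = -31035$ ($n = -24054 - 6981 = -31035$)
$- n = \left(-1\right) \left(-31035\right) = 31035$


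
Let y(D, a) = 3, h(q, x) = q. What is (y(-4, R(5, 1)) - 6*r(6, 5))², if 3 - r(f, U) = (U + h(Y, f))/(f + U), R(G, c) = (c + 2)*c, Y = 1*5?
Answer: 11025/121 ≈ 91.116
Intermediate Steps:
Y = 5
R(G, c) = c*(2 + c) (R(G, c) = (2 + c)*c = c*(2 + c))
r(f, U) = 3 - (5 + U)/(U + f) (r(f, U) = 3 - (U + 5)/(f + U) = 3 - (5 + U)/(U + f))
(y(-4, R(5, 1)) - 6*r(6, 5))² = (3 - 6*(-5 + 2*5 + 3*6)/(5 + 6))² = (3 - 6*(-5 + 10 + 18)/11)² = (3 - 6*23/11)² = (3 - 138/11)² = (-105/11)² = 11025/121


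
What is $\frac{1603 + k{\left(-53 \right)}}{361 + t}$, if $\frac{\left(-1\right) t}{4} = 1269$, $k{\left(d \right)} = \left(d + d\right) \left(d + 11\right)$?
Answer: $- \frac{1211}{943} \approx -1.2842$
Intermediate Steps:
$k{\left(d \right)} = 2 d \left(11 + d\right)$
$t = -5076$ ($t = \left(-4\right) 1269 = -5076$)
$\frac{1603 + k{\left(-53 \right)}}{361 + t} = \frac{1603 + 2 \left(-53\right) \left(11 - 53\right)}{361 - 5076} = \frac{1603 + 2 \left(-53\right) \left(-42\right)}{-4715} = \left(1603 + 4452\right) \left(- \frac{1}{4715}\right) = 6055 \left(- \frac{1}{4715}\right) = - \frac{1211}{943}$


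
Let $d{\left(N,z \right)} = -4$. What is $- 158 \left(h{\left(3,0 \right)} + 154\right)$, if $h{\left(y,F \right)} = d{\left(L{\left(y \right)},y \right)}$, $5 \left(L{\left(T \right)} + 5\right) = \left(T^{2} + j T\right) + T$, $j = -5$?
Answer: $-23700$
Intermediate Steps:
$L{\left(T \right)} = -5 - \frac{4 T}{5} + \frac{T^{2}}{5}$ ($L{\left(T \right)} = -5 + \frac{\left(T^{2} - 5 T\right) + T}{5} = -5 + \frac{T^{2} - 4 T}{5} = -5 + \left(- \frac{4 T}{5} + \frac{T^{2}}{5}\right) = -5 - \frac{4 T}{5} + \frac{T^{2}}{5}$)
$h{\left(y,F \right)} = -4$
$- 158 \left(h{\left(3,0 \right)} + 154\right) = - 158 \left(-4 + 154\right) = \left(-158\right) 150 = -23700$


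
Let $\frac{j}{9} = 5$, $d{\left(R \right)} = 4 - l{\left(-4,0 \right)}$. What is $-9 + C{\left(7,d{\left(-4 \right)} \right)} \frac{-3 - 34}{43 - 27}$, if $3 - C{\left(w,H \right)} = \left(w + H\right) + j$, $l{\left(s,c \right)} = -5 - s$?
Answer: $\frac{927}{8} \approx 115.88$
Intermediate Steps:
$d{\left(R \right)} = 5$ ($d{\left(R \right)} = 4 - \left(-5 - -4\right) = 4 - \left(-5 + 4\right) = 4 - -1 = 4 + 1 = 5$)
$j = 45$ ($j = 9 \cdot 5 = 45$)
$C{\left(w,H \right)} = -42 - H - w$ ($C{\left(w,H \right)} = 3 - \left(\left(w + H\right) + 45\right) = 3 - \left(\left(H + w\right) + 45\right) = 3 - \left(45 + H + w\right) = -42 - H - w$)
$-9 + C{\left(7,d{\left(-4 \right)} \right)} \frac{-3 - 34}{43 - 27} = -9 + \left(-42 - 5 - 7\right) \frac{-3 - 34}{43 - 27} = -9 + \left(-42 - 5 - 7\right) \left(- \frac{37}{16}\right) = -9 - 54 \left(\left(-37\right) \frac{1}{16}\right) = -9 - - \frac{999}{8} = -9 + \frac{999}{8} = \frac{927}{8}$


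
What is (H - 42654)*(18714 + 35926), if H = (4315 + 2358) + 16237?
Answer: -1078812160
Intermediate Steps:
H = 22910 (H = 6673 + 16237 = 22910)
(H - 42654)*(18714 + 35926) = (22910 - 42654)*(18714 + 35926) = -19744*54640 = -1078812160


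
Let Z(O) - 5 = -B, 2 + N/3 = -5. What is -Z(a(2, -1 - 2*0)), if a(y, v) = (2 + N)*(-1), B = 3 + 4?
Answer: 2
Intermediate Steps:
N = -21 (N = -6 + 3*(-5) = -6 - 15 = -21)
B = 7
a(y, v) = 19 (a(y, v) = (2 - 21)*(-1) = -19*(-1) = 19)
Z(O) = -2 (Z(O) = 5 - 1*7 = 5 - 7 = -2)
-Z(a(2, -1 - 2*0)) = -1*(-2) = 2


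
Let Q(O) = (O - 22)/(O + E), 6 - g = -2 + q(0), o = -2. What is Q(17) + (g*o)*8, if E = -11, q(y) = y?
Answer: -773/6 ≈ -128.83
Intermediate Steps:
g = 8 (g = 6 - (-2 + 0) = 6 - 1*(-2) = 6 + 2 = 8)
Q(O) = (-22 + O)/(-11 + O) (Q(O) = (O - 22)/(O - 11) = (-22 + O)/(-11 + O))
Q(17) + (g*o)*8 = (-22 + 17)/(-11 + 17) + (8*(-2))*8 = -5/6 - 16*8 = (⅙)*(-5) - 128 = -⅚ - 128 = -773/6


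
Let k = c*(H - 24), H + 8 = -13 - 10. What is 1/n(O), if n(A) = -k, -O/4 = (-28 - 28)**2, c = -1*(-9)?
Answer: 1/495 ≈ 0.0020202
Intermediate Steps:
c = 9
H = -31 (H = -8 + (-13 - 10) = -8 - 23 = -31)
O = -12544 (O = -4*(-28 - 28)**2 = -4*(-56)**2 = -4*3136 = -12544)
k = -495 (k = 9*(-31 - 24) = 9*(-55) = -495)
n(A) = 495 (n(A) = -1*(-495) = 495)
1/n(O) = 1/495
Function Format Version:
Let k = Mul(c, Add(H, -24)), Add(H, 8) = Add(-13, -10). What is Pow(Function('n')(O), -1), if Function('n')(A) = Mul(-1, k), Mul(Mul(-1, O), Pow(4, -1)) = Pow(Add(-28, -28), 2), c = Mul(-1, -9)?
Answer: Rational(1, 495) ≈ 0.0020202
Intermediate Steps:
c = 9
H = -31 (H = Add(-8, Add(-13, -10)) = Add(-8, -23) = -31)
O = -12544 (O = Mul(-4, Pow(Add(-28, -28), 2)) = Mul(-4, Pow(-56, 2)) = Mul(-4, 3136) = -12544)
k = -495 (k = Mul(9, Add(-31, -24)) = Mul(9, -55) = -495)
Function('n')(A) = 495 (Function('n')(A) = Mul(-1, -495) = 495)
Pow(Function('n')(O), -1) = Pow(495, -1) = Rational(1, 495)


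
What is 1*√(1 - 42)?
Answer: I*√41 ≈ 6.4031*I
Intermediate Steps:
1*√(1 - 42) = 1*√(-41) = 1*(I*√41) = I*√41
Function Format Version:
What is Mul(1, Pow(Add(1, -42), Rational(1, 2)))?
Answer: Mul(I, Pow(41, Rational(1, 2))) ≈ Mul(6.4031, I)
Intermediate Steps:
Mul(1, Pow(Add(1, -42), Rational(1, 2))) = Mul(1, Pow(-41, Rational(1, 2))) = Mul(1, Mul(I, Pow(41, Rational(1, 2)))) = Mul(I, Pow(41, Rational(1, 2)))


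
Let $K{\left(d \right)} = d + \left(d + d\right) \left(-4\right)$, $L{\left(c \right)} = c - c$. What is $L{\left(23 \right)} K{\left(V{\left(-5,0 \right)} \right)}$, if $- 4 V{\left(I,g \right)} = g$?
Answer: $0$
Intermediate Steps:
$L{\left(c \right)} = 0$
$V{\left(I,g \right)} = - \frac{g}{4}$
$K{\left(d \right)} = - 7 d$ ($K{\left(d \right)} = d + 2 d \left(-4\right) = d - 8 d = - 7 d$)
$L{\left(23 \right)} K{\left(V{\left(-5,0 \right)} \right)} = 0 \left(- 7 \left(\left(- \frac{1}{4}\right) 0\right)\right) = 0 \left(\left(-7\right) 0\right) = 0 \cdot 0 = 0$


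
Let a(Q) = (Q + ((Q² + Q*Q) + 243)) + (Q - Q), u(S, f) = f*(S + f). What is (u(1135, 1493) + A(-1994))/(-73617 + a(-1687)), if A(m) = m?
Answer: 560230/802411 ≈ 0.69818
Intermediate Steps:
a(Q) = 243 + Q + 2*Q² (a(Q) = (Q + ((Q² + Q²) + 243)) + 0 = (Q + (2*Q² + 243)) + 0 = (Q + (243 + 2*Q²)) + 0 = (243 + Q + 2*Q²) + 0 = 243 + Q + 2*Q²)
(u(1135, 1493) + A(-1994))/(-73617 + a(-1687)) = (1493*(1135 + 1493) - 1994)/(-73617 + (243 - 1687 + 2*(-1687)²)) = (1493*2628 - 1994)/(-73617 + (243 - 1687 + 2*2845969)) = (3923604 - 1994)/(-73617 + (243 - 1687 + 5691938)) = 3921610/(-73617 + 5690494) = 3921610/5616877 = 3921610*(1/5616877) = 560230/802411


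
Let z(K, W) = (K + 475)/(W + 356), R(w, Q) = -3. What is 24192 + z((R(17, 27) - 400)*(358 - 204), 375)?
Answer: 17622765/731 ≈ 24108.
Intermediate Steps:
z(K, W) = (475 + K)/(356 + W)
24192 + z((R(17, 27) - 400)*(358 - 204), 375) = 24192 + (475 + (-3 - 400)*(358 - 204))/(356 + 375) = 24192 + (475 - 403*154)/731 = 24192 + (475 - 62062)/731 = 24192 + (1/731)*(-61587) = 24192 - 61587/731 = 17622765/731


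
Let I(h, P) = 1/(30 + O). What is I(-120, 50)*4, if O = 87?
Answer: 4/117 ≈ 0.034188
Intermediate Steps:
I(h, P) = 1/117 (I(h, P) = 1/(30 + 87) = 1/117)
I(-120, 50)*4 = (1/117)*4 = 4/117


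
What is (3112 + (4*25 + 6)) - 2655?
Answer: 563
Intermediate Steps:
(3112 + (4*25 + 6)) - 2655 = (3112 + (100 + 6)) - 2655 = (3112 + 106) - 2655 = 3218 - 2655 = 563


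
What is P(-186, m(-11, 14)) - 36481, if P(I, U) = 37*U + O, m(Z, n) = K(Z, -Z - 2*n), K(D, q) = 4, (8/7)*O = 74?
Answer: -145073/4 ≈ -36268.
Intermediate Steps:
O = 259/4 (O = (7/8)*74 = 259/4 ≈ 64.750)
m(Z, n) = 4
P(I, U) = 259/4 + 37*U (P(I, U) = 37*U + 259/4 = 259/4 + 37*U)
P(-186, m(-11, 14)) - 36481 = (259/4 + 37*4) - 36481 = (259/4 + 148) - 36481 = 851/4 - 36481 = -145073/4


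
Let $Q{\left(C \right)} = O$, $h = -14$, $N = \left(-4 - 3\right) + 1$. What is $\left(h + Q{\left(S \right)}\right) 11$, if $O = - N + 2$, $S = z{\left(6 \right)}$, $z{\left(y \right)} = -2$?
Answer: $-66$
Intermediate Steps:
$S = -2$
$N = -6$ ($N = -7 + 1 = -6$)
$O = 8$ ($O = \left(-1\right) \left(-6\right) + 2 = 6 + 2 = 8$)
$Q{\left(C \right)} = 8$
$\left(h + Q{\left(S \right)}\right) 11 = \left(-14 + 8\right) 11 = \left(-6\right) 11 = -66$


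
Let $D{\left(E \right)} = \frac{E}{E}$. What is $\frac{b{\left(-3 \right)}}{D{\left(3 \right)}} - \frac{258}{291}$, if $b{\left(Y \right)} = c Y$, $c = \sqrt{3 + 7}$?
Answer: $- \frac{86}{97} - 3 \sqrt{10} \approx -10.373$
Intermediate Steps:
$D{\left(E \right)} = 1$
$c = \sqrt{10} \approx 3.1623$
$b{\left(Y \right)} = Y \sqrt{10}$ ($b{\left(Y \right)} = \sqrt{10} Y = Y \sqrt{10}$)
$\frac{b{\left(-3 \right)}}{D{\left(3 \right)}} - \frac{258}{291} = \frac{\left(-3\right) \sqrt{10}}{1} - \frac{258}{291} = - 3 \sqrt{10} \cdot 1 - \frac{86}{97} = - 3 \sqrt{10} - \frac{86}{97} = - \frac{86}{97} - 3 \sqrt{10}$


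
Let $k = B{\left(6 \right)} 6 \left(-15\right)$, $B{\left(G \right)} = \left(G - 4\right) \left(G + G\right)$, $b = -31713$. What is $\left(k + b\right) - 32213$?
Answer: $-66086$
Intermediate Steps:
$B{\left(G \right)} = 2 G \left(-4 + G\right)$ ($B{\left(G \right)} = \left(-4 + G\right) 2 G = 2 G \left(-4 + G\right)$)
$k = -2160$ ($k = 2 \cdot 6 \left(-4 + 6\right) 6 \left(-15\right) = 2 \cdot 6 \cdot 2 \cdot 6 \left(-15\right) = 24 \cdot 6 \left(-15\right) = 144 \left(-15\right) = -2160$)
$\left(k + b\right) - 32213 = \left(-2160 - 31713\right) - 32213 = -33873 - 32213 = -66086$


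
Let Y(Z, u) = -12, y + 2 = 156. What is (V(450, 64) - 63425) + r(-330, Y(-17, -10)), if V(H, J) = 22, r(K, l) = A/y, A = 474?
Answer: -4881794/77 ≈ -63400.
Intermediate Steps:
y = 154 (y = -2 + 156 = 154)
r(K, l) = 237/77 (r(K, l) = 474/154 = 474*(1/154) = 237/77)
(V(450, 64) - 63425) + r(-330, Y(-17, -10)) = (22 - 63425) + 237/77 = -63403 + 237/77 = -4881794/77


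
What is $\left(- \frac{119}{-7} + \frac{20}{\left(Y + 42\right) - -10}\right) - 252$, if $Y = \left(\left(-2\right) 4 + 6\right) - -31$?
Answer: $- \frac{19015}{81} \approx -234.75$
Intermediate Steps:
$Y = 29$ ($Y = \left(-8 + 6\right) + 31 = -2 + 31 = 29$)
$\left(- \frac{119}{-7} + \frac{20}{\left(Y + 42\right) - -10}\right) - 252 = \left(- \frac{119}{-7} + \frac{20}{\left(29 + 42\right) - -10}\right) - 252 = \left(\left(-119\right) \left(- \frac{1}{7}\right) + \frac{20}{71 + 10}\right) - 252 = \left(17 + \frac{20}{81}\right) - 252 = \frac{1397}{81} - 252 = - \frac{19015}{81}$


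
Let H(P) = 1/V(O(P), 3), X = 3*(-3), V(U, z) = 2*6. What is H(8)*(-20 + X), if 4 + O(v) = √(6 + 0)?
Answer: -29/12 ≈ -2.4167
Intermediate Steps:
O(v) = -4 + √6 (O(v) = -4 + √(6 + 0) = -4 + √6)
V(U, z) = 12
X = -9
H(P) = 1/12
H(8)*(-20 + X) = (-20 - 9)/12 = (1/12)*(-29) = -29/12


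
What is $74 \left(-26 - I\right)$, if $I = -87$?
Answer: $4514$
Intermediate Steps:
$74 \left(-26 - I\right) = 74 \left(-26 - -87\right) = 74 \left(-26 + 87\right) = 74 \cdot 61 = 4514$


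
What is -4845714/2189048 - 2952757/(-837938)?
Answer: 600829726901/458571625756 ≈ 1.3102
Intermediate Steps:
-4845714/2189048 - 2952757/(-837938) = -4845714*1/2189048 - 2952757*(-1/837938) = -2422857/1094524 + 2952757/837938 = 600829726901/458571625756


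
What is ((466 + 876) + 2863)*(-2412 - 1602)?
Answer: -16878870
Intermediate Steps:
((466 + 876) + 2863)*(-2412 - 1602) = (1342 + 2863)*(-4014) = 4205*(-4014) = -16878870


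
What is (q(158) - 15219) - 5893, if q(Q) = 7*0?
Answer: -21112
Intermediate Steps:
q(Q) = 0
(q(158) - 15219) - 5893 = (0 - 15219) - 5893 = -15219 - 5893 = -21112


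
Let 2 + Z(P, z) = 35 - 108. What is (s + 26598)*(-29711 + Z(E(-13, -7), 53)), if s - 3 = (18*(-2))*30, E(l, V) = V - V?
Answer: -760168506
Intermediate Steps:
E(l, V) = 0
s = -1077 (s = 3 + (18*(-2))*30 = 3 - 36*30 = 3 - 1080 = -1077)
Z(P, z) = -75 (Z(P, z) = -2 + (35 - 108) = -2 - 73 = -75)
(s + 26598)*(-29711 + Z(E(-13, -7), 53)) = (-1077 + 26598)*(-29711 - 75) = 25521*(-29786) = -760168506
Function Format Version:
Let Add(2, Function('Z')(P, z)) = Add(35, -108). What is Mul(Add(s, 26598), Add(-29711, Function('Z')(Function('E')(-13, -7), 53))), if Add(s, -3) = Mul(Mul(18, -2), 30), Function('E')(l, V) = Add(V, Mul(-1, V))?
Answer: -760168506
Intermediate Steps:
Function('E')(l, V) = 0
s = -1077 (s = Add(3, Mul(Mul(18, -2), 30)) = Add(3, Mul(-36, 30)) = Add(3, -1080) = -1077)
Function('Z')(P, z) = -75 (Function('Z')(P, z) = Add(-2, Add(35, -108)) = Add(-2, -73) = -75)
Mul(Add(s, 26598), Add(-29711, Function('Z')(Function('E')(-13, -7), 53))) = Mul(Add(-1077, 26598), Add(-29711, -75)) = Mul(25521, -29786) = -760168506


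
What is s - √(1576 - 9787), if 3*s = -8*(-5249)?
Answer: 41992/3 - I*√8211 ≈ 13997.0 - 90.615*I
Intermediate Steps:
s = 41992/3 (s = (-8*(-5249))/3 = (⅓)*41992 = 41992/3 ≈ 13997.)
s - √(1576 - 9787) = 41992/3 - √(1576 - 9787) = 41992/3 - √(-8211) = 41992/3 - I*√8211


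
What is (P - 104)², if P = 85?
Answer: 361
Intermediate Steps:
(P - 104)² = (85 - 104)² = (-19)² = 361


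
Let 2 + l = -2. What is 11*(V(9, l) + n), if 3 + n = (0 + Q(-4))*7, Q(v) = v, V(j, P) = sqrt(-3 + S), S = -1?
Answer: -341 + 22*I ≈ -341.0 + 22.0*I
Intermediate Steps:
l = -4 (l = -2 - 2 = -4)
V(j, P) = 2*I (V(j, P) = sqrt(-3 - 1) = sqrt(-4) = 2*I)
n = -31 (n = -3 + (0 - 4)*7 = -3 - 4*7 = -3 - 28 = -31)
11*(V(9, l) + n) = 11*(2*I - 31) = 11*(-31 + 2*I) = -341 + 22*I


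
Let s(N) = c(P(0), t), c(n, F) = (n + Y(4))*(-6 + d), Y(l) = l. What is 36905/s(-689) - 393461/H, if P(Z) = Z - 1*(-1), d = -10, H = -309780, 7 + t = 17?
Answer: -570047701/1239120 ≈ -460.04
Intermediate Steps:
t = 10 (t = -7 + 17 = 10)
P(Z) = 1 + Z (P(Z) = Z + 1 = 1 + Z)
c(n, F) = -64 - 16*n (c(n, F) = (n + 4)*(-6 - 10) = (4 + n)*(-16) = -64 - 16*n)
s(N) = -80 (s(N) = -64 - 16*(1 + 0) = -64 - 16*1 = -64 - 16 = -80)
36905/s(-689) - 393461/H = 36905/(-80) - 393461/(-309780) = 36905*(-1/80) - 393461*(-1/309780) = -7381/16 + 393461/309780 = -570047701/1239120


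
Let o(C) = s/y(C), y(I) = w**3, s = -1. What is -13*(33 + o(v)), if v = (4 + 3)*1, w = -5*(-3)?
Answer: -1447862/3375 ≈ -429.00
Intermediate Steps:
w = 15
y(I) = 3375 (y(I) = 15**3 = 3375)
v = 7 (v = 7*1 = 7)
o(C) = -1/3375
-13*(33 + o(v)) = -13*(33 - 1/3375) = -13*111374/3375 = -1447862/3375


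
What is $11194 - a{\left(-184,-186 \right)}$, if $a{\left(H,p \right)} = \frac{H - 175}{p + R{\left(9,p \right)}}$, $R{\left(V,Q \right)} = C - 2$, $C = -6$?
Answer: $\frac{2171277}{194} \approx 11192.0$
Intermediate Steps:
$R{\left(V,Q \right)} = -8$ ($R{\left(V,Q \right)} = -6 - 2 = -8$)
$a{\left(H,p \right)} = \frac{-175 + H}{-8 + p}$ ($a{\left(H,p \right)} = \frac{H - 175}{p - 8} = \frac{-175 + H}{-8 + p}$)
$11194 - a{\left(-184,-186 \right)} = 11194 - \frac{-175 - 184}{-8 - 186} = 11194 - \frac{1}{-194} \left(-359\right) = 11194 - \left(- \frac{1}{194}\right) \left(-359\right) = 11194 - \frac{359}{194} = \frac{2171277}{194}$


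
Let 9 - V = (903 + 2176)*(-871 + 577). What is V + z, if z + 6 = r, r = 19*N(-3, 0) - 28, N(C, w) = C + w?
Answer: 905144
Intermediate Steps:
V = 905235 (V = 9 - (903 + 2176)*(-871 + 577) = 9 - 3079*(-294) = 9 - 1*(-905226) = 9 + 905226 = 905235)
r = -85 (r = 19*(-3 + 0) - 28 = 19*(-3) - 28 = -57 - 28 = -85)
z = -91 (z = -6 - 85 = -91)
V + z = 905235 - 91 = 905144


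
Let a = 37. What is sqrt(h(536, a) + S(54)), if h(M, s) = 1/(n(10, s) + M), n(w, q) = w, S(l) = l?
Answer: sqrt(16098810)/546 ≈ 7.3486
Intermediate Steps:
h(M, s) = 1/(10 + M)
sqrt(h(536, a) + S(54)) = sqrt(1/(10 + 536) + 54) = sqrt(1/546 + 54) = sqrt(29485/546) = sqrt(16098810)/546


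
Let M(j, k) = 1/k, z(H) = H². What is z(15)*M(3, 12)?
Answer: 75/4 ≈ 18.750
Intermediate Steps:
z(15)*M(3, 12) = 15²/12 = 225*(1/12) = 75/4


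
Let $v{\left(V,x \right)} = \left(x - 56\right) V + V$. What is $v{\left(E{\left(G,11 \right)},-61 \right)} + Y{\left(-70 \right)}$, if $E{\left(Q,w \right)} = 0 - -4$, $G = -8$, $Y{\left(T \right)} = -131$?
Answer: $-595$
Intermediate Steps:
$E{\left(Q,w \right)} = 4$ ($E{\left(Q,w \right)} = 0 + 4 = 4$)
$v{\left(V,x \right)} = V + V \left(-56 + x\right)$ ($v{\left(V,x \right)} = \left(-56 + x\right) V + V = V \left(-56 + x\right) + V = V + V \left(-56 + x\right)$)
$v{\left(E{\left(G,11 \right)},-61 \right)} + Y{\left(-70 \right)} = 4 \left(-55 - 61\right) - 131 = 4 \left(-116\right) - 131 = -464 - 131 = -595$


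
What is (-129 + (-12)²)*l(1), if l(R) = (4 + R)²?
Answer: 375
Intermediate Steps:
(-129 + (-12)²)*l(1) = (-129 + (-12)²)*(4 + 1)² = (-129 + 144)*5² = 15*25 = 375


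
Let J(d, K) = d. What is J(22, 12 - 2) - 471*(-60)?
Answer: 28282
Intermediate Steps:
J(22, 12 - 2) - 471*(-60) = 22 - 471*(-60) = 22 + 28260 = 28282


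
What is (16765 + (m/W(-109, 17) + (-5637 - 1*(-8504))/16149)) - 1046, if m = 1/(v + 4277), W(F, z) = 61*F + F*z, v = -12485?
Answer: 5904901359210439/375649511328 ≈ 15719.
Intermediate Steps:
m = -1/8208 (m = 1/(-12485 + 4277) = 1/(-8208) = -1/8208 ≈ -0.00012183)
(16765 + (m/W(-109, 17) + (-5637 - 1*(-8504))/16149)) - 1046 = (16765 + (-(-1/(109*(61 + 17)))/8208 + (-5637 - 1*(-8504))/16149)) - 1046 = (16765 + (-1/(8208*((-109*78))) + (-5637 + 8504)*(1/16149))) - 1046 = (16765 + (-1/8208/(-8502) + 2867*(1/16149))) - 1046 = (16765 + (-1/8208*(-1/8502) + 2867/16149)) - 1046 = (16765 + (1/69784416 + 2867/16149)) - 1046 = (16765 + 66690645607/375649511328) - 1046 = 6297830748059527/375649511328 - 1046 = 5904901359210439/375649511328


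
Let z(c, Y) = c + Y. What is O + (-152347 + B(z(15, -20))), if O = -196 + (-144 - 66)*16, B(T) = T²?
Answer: -155878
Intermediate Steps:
z(c, Y) = Y + c
O = -3556 (O = -196 - 210*16 = -196 - 3360 = -3556)
O + (-152347 + B(z(15, -20))) = -3556 + (-152347 + (-20 + 15)²) = -3556 + (-152347 + (-5)²) = -3556 + (-152347 + 25) = -3556 - 152322 = -155878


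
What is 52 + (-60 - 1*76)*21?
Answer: -2804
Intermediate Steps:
52 + (-60 - 1*76)*21 = 52 + (-60 - 76)*21 = 52 - 136*21 = 52 - 2856 = -2804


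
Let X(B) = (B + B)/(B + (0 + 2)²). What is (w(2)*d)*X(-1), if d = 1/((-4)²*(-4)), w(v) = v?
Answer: 1/48 ≈ 0.020833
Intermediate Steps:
X(B) = 2*B/(4 + B) (X(B) = (2*B)/(B + 2²) = (2*B)/(B + 4) = (2*B)/(4 + B) = 2*B/(4 + B))
d = -1/64 (d = 1/(16*(-4)) = 1/(-64) = -1/64 ≈ -0.015625)
(w(2)*d)*X(-1) = (2*(-1/64))*(2*(-1)/(4 - 1)) = -(-1)/(16*3) = -1/32*(-⅔) = 1/48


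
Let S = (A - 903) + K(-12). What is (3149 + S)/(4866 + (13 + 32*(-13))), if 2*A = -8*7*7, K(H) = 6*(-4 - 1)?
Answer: 2020/4463 ≈ 0.45261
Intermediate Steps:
K(H) = -30 (K(H) = 6*(-5) = -30)
A = -196 (A = (-8*7*7)/2 = (-56*7)/2 = (1/2)*(-392) = -196)
S = -1129 (S = (-196 - 903) - 30 = -1099 - 30 = -1129)
(3149 + S)/(4866 + (13 + 32*(-13))) = (3149 - 1129)/(4866 + (13 + 32*(-13))) = 2020/(4866 + (13 - 416)) = 2020/(4866 - 403) = 2020/4463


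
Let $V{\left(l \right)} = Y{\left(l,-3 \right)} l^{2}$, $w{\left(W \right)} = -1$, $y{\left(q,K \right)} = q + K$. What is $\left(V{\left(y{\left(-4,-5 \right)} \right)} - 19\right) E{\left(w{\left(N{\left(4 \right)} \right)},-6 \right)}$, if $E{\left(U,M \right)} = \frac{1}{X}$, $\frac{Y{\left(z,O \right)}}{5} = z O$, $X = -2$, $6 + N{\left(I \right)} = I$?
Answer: $-5458$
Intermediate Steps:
$N{\left(I \right)} = -6 + I$
$Y{\left(z,O \right)} = 5 O z$ ($Y{\left(z,O \right)} = 5 z O = 5 O z$)
$y{\left(q,K \right)} = K + q$
$V{\left(l \right)} = - 15 l^{3}$ ($V{\left(l \right)} = 5 \left(-3\right) l l^{2} = - 15 l l^{2} = - 15 l^{3}$)
$E{\left(U,M \right)} = - \frac{1}{2}$ ($E{\left(U,M \right)} = \frac{1}{-2} = - \frac{1}{2}$)
$\left(V{\left(y{\left(-4,-5 \right)} \right)} - 19\right) E{\left(w{\left(N{\left(4 \right)} \right)},-6 \right)} = \left(- 15 \left(-5 - 4\right)^{3} - 19\right) \left(- \frac{1}{2}\right) = \left(- 15 \left(-9\right)^{3} - 19\right) \left(- \frac{1}{2}\right) = \left(\left(-15\right) \left(-729\right) - 19\right) \left(- \frac{1}{2}\right) = \left(10935 - 19\right) \left(- \frac{1}{2}\right) = 10916 \left(- \frac{1}{2}\right) = -5458$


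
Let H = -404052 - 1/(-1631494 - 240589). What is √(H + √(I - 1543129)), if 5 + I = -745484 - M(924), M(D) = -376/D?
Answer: √(-75563387608532291043345 + 1619168978606718*I*√30530730846)/432451173 ≈ 1.19 + 635.65*I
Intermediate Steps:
I = -172207865/231 (I = -5 + (-745484 - (-376)/924) = -5 + (-745484 - 1*(-94/231)) = -5 + (-745484 + 94/231) = -5 - 172206710/231 = -172207865/231 ≈ -7.4549e+5)
H = -756418880315/1872083 (H = -404052 - 1/(-1872083) = -404052 - 1*(-1/1872083) = -404052 + 1/1872083 = -756418880315/1872083 ≈ -4.0405e+5)
√(H + √(I - 1543129)) = √(-756418880315/1872083 + √(-172207865/231 - 1543129)) = √(-756418880315/1872083 + √(-528670664/231)) = √(-756418880315/1872083 + 2*I*√30530730846/231)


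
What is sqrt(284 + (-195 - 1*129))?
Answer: 2*I*sqrt(10) ≈ 6.3246*I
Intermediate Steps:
sqrt(284 + (-195 - 1*129)) = sqrt(284 + (-195 - 129)) = sqrt(284 - 324) = sqrt(-40) = 2*I*sqrt(10)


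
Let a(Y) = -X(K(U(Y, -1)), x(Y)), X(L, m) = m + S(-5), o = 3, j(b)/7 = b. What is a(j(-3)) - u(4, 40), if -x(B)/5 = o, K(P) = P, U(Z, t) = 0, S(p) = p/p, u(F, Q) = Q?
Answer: -26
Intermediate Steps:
S(p) = 1
j(b) = 7*b
x(B) = -15 (x(B) = -5*3 = -15)
X(L, m) = 1 + m (X(L, m) = m + 1 = 1 + m)
a(Y) = 14 (a(Y) = -(1 - 15) = -1*(-14) = 14)
a(j(-3)) - u(4, 40) = 14 - 1*40 = 14 - 40 = -26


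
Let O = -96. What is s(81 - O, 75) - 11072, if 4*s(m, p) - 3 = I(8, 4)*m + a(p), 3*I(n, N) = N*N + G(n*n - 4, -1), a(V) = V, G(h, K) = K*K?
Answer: -43207/4 ≈ -10802.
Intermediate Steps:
G(h, K) = K**2
I(n, N) = 1/3 + N**2/3 (I(n, N) = (N*N + (-1)**2)/3 = (N**2 + 1)/3 = (1 + N**2)/3 = 1/3 + N**2/3)
s(m, p) = 3/4 + p/4 + 17*m/12 (s(m, p) = 3/4 + ((1/3 + (1/3)*4**2)*m + p)/4 = 3/4 + ((1/3 + (1/3)*16)*m + p)/4 = 3/4 + ((1/3 + 16/3)*m + p)/4 = 3/4 + (17*m/3 + p)/4 = 3/4 + (p + 17*m/3)/4 = 3/4 + (p/4 + 17*m/12) = 3/4 + p/4 + 17*m/12)
s(81 - O, 75) - 11072 = (3/4 + (1/4)*75 + 17*(81 - 1*(-96))/12) - 11072 = (3/4 + 75/4 + 17*(81 + 96)/12) - 11072 = (3/4 + 75/4 + (17/12)*177) - 11072 = (3/4 + 75/4 + 1003/4) - 11072 = 1081/4 - 11072 = -43207/4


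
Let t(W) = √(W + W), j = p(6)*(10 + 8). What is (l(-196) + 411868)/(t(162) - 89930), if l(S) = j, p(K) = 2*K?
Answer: -103021/22478 ≈ -4.5832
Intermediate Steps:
j = 216 (j = (2*6)*(10 + 8) = 12*18 = 216)
l(S) = 216
t(W) = √2*√W (t(W) = √(2*W) = √2*√W)
(l(-196) + 411868)/(t(162) - 89930) = (216 + 411868)/(√2*√162 - 89930) = 412084/(√2*(9*√2) - 89930) = 412084/(18 - 89930) = 412084/(-89912) = 412084*(-1/89912) = -103021/22478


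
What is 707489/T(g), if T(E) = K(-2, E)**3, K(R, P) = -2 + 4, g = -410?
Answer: 707489/8 ≈ 88436.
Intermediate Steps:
K(R, P) = 2
T(E) = 8 (T(E) = 2**3 = 8)
707489/T(g) = 707489/8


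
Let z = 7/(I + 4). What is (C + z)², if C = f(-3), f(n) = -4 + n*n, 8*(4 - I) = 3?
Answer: 130321/3721 ≈ 35.023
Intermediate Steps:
I = 29/8 (I = 4 - ⅛*3 = 4 - 3/8 = 29/8 ≈ 3.6250)
f(n) = -4 + n²
z = 56/61 (z = 7/(29/8 + 4) = 7/(61/8) = (8/61)*7 = 56/61 ≈ 0.91803)
C = 5 (C = -4 + (-3)² = -4 + 9 = 5)
(C + z)² = (5 + 56/61)² = (361/61)² = 130321/3721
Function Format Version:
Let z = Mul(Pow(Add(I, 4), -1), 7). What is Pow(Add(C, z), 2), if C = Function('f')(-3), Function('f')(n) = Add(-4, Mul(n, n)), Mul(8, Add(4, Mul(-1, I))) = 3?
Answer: Rational(130321, 3721) ≈ 35.023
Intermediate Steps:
I = Rational(29, 8) (I = Add(4, Mul(Rational(-1, 8), 3)) = Add(4, Rational(-3, 8)) = Rational(29, 8) ≈ 3.6250)
Function('f')(n) = Add(-4, Pow(n, 2))
z = Rational(56, 61) (z = Mul(Pow(Add(Rational(29, 8), 4), -1), 7) = Mul(Pow(Rational(61, 8), -1), 7) = Mul(Rational(8, 61), 7) = Rational(56, 61) ≈ 0.91803)
C = 5 (C = Add(-4, Pow(-3, 2)) = Add(-4, 9) = 5)
Pow(Add(C, z), 2) = Pow(Add(5, Rational(56, 61)), 2) = Pow(Rational(361, 61), 2) = Rational(130321, 3721)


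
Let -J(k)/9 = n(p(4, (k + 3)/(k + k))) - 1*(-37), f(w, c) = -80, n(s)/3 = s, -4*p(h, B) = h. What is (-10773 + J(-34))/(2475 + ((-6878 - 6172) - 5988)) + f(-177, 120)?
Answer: -437987/5521 ≈ -79.331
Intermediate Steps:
p(h, B) = -h/4
n(s) = 3*s
J(k) = -306 (J(k) = -9*(3*(-¼*4) - 1*(-37)) = -9*(3*(-1) + 37) = -9*(-3 + 37) = -9*34 = -306)
(-10773 + J(-34))/(2475 + ((-6878 - 6172) - 5988)) + f(-177, 120) = (-10773 - 306)/(2475 + ((-6878 - 6172) - 5988)) - 80 = -11079/(2475 + (-13050 - 5988)) - 80 = -11079/(2475 - 19038) - 80 = -11079/(-16563) - 80 = -11079*(-1/16563) - 80 = 3693/5521 - 80 = -437987/5521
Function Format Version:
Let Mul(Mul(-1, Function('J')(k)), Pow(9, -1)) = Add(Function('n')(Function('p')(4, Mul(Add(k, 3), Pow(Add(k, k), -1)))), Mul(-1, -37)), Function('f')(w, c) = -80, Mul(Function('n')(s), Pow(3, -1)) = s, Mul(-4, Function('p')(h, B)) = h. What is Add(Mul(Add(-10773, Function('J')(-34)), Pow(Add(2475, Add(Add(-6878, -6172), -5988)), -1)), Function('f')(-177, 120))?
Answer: Rational(-437987, 5521) ≈ -79.331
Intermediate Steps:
Function('p')(h, B) = Mul(Rational(-1, 4), h)
Function('n')(s) = Mul(3, s)
Function('J')(k) = -306 (Function('J')(k) = Mul(-9, Add(Mul(3, Mul(Rational(-1, 4), 4)), Mul(-1, -37))) = Mul(-9, Add(Mul(3, -1), 37)) = Mul(-9, Add(-3, 37)) = Mul(-9, 34) = -306)
Add(Mul(Add(-10773, Function('J')(-34)), Pow(Add(2475, Add(Add(-6878, -6172), -5988)), -1)), Function('f')(-177, 120)) = Add(Mul(Add(-10773, -306), Pow(Add(2475, Add(Add(-6878, -6172), -5988)), -1)), -80) = Add(Mul(-11079, Pow(Add(2475, Add(-13050, -5988)), -1)), -80) = Add(Mul(-11079, Pow(Add(2475, -19038), -1)), -80) = Add(Mul(-11079, Pow(-16563, -1)), -80) = Add(Mul(-11079, Rational(-1, 16563)), -80) = Add(Rational(3693, 5521), -80) = Rational(-437987, 5521)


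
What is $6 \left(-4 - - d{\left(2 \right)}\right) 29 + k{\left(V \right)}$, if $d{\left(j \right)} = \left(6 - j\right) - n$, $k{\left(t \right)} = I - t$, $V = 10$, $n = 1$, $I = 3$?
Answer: $-181$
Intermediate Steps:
$k{\left(t \right)} = 3 - t$
$d{\left(j \right)} = 5 - j$ ($d{\left(j \right)} = \left(6 - j\right) - 1 = 5 - j$)
$6 \left(-4 - - d{\left(2 \right)}\right) 29 + k{\left(V \right)} = 6 \left(-4 + \left(\left(5 - 2\right) - 0\right)\right) 29 + \left(3 - 10\right) = 6 \left(-4 + \left(\left(5 - 2\right) + 0\right)\right) 29 + \left(3 - 10\right) = 6 \left(-4 + \left(3 + 0\right)\right) 29 - 7 = 6 \left(-4 + 3\right) 29 - 7 = 6 \left(-1\right) 29 - 7 = \left(-6\right) 29 - 7 = -174 - 7 = -181$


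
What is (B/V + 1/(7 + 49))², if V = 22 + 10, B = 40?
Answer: 5041/3136 ≈ 1.6075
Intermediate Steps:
V = 32
(B/V + 1/(7 + 49))² = (40/32 + 1/(7 + 49))² = (40*(1/32) + 1/56)² = (5/4 + 1/56)² = (71/56)² = 5041/3136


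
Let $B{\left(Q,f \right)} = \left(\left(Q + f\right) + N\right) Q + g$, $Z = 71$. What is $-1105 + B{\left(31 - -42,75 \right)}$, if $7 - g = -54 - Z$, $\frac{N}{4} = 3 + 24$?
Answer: $17715$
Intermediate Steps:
$N = 108$ ($N = 4 \left(3 + 24\right) = 4 \cdot 27 = 108$)
$g = 132$ ($g = 7 - \left(-54 - 71\right) = 7 - -125 = 7 + 125 = 132$)
$B{\left(Q,f \right)} = 132 + Q \left(108 + Q + f\right)$ ($B{\left(Q,f \right)} = \left(\left(Q + f\right) + 108\right) Q + 132 = \left(108 + Q + f\right) Q + 132 = Q \left(108 + Q + f\right) + 132 = 132 + Q \left(108 + Q + f\right)$)
$-1105 + B{\left(31 - -42,75 \right)} = -1105 + \left(132 + \left(31 - -42\right)^{2} + 108 \left(31 - -42\right) + \left(31 - -42\right) 75\right) = -1105 + \left(132 + \left(31 + 42\right)^{2} + 108 \left(31 + 42\right) + \left(31 + 42\right) 75\right) = -1105 + \left(132 + 73^{2} + 108 \cdot 73 + 73 \cdot 75\right) = -1105 + \left(132 + 5329 + 7884 + 5475\right) = -1105 + 18820 = 17715$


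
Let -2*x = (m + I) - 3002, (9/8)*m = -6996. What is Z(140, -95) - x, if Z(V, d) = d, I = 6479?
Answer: -8795/6 ≈ -1465.8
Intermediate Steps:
m = -18656/3 (m = (8/9)*(-6996) = -18656/3 ≈ -6218.7)
x = 8225/6 (x = -((-18656/3 + 6479) - 3002)/2 = -(781/3 - 3002)/2 = -½*(-8225/3) = 8225/6 ≈ 1370.8)
Z(140, -95) - x = -95 - 1*8225/6 = -95 - 8225/6 = -8795/6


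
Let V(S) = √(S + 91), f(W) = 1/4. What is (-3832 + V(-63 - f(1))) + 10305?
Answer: 6473 + √111/2 ≈ 6478.3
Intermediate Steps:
f(W) = ¼
V(S) = √(91 + S)
(-3832 + V(-63 - f(1))) + 10305 = (-3832 + √(91 + (-63 - 1*¼))) + 10305 = (-3832 + √(91 + (-63 - ¼))) + 10305 = (-3832 + √(91 - 253/4)) + 10305 = (-3832 + √(111/4)) + 10305 = (-3832 + √111/2) + 10305 = 6473 + √111/2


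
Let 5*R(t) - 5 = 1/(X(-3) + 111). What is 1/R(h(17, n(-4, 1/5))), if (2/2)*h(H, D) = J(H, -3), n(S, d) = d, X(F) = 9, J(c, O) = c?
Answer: 600/601 ≈ 0.99834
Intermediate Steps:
h(H, D) = H
R(t) = 601/600 (R(t) = 1 + 1/(5*(9 + 111)) = 1 + (1/5)/120 = 1 + (1/5)*(1/120) = 1 + 1/600 = 601/600)
1/R(h(17, n(-4, 1/5))) = 1/(601/600) = 600/601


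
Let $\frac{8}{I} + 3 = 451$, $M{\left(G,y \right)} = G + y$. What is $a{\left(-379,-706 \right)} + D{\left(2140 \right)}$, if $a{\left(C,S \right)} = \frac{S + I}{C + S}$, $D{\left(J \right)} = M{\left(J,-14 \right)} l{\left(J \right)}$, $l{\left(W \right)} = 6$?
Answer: $\frac{155018819}{12152} \approx 12757.0$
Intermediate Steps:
$I = \frac{1}{56}$ ($I = \frac{8}{-3 + 451} = \frac{8}{448} = 8 \cdot \frac{1}{448} = \frac{1}{56} \approx 0.017857$)
$D{\left(J \right)} = -84 + 6 J$ ($D{\left(J \right)} = \left(J - 14\right) 6 = \left(-14 + J\right) 6 = -84 + 6 J$)
$a{\left(C,S \right)} = \frac{\frac{1}{56} + S}{C + S}$ ($a{\left(C,S \right)} = \frac{S + \frac{1}{56}}{C + S} = \frac{\frac{1}{56} + S}{C + S}$)
$a{\left(-379,-706 \right)} + D{\left(2140 \right)} = \frac{\frac{1}{56} - 706}{-379 - 706} + \left(-84 + 6 \cdot 2140\right) = \frac{1}{-1085} \left(- \frac{39535}{56}\right) + \left(-84 + 12840\right) = \left(- \frac{1}{1085}\right) \left(- \frac{39535}{56}\right) + 12756 = \frac{7907}{12152} + 12756 = \frac{155018819}{12152}$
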